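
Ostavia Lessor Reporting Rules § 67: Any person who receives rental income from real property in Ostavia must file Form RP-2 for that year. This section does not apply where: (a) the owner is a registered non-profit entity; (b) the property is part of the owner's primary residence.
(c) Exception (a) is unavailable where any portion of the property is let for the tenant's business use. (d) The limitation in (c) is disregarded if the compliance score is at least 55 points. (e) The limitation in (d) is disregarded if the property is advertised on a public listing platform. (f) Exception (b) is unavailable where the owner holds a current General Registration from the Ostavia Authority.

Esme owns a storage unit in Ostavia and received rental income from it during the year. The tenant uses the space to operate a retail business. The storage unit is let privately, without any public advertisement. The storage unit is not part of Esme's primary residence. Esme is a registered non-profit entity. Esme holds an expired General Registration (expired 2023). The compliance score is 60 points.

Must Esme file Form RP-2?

No — exception (a) applies; Esme is not required to file Form RP-2.

Exception (a)'s conditions are all satisfied: Esme is a registered non-profit. Considering the limiting provisions: (c) would limit (a) — the space is let for business use — but (d) sets (c) aside: (d) operates against (c): the compliance score is 60 points, meeting the 55 points threshold. (e) is inapplicable (the property is let privately without advertisement), so (d) stands. (a) remains available.
Exception (b) requires that the property is part of the owner's primary residence; but the storage unit is not part of the primary residence, so (b) is unavailable.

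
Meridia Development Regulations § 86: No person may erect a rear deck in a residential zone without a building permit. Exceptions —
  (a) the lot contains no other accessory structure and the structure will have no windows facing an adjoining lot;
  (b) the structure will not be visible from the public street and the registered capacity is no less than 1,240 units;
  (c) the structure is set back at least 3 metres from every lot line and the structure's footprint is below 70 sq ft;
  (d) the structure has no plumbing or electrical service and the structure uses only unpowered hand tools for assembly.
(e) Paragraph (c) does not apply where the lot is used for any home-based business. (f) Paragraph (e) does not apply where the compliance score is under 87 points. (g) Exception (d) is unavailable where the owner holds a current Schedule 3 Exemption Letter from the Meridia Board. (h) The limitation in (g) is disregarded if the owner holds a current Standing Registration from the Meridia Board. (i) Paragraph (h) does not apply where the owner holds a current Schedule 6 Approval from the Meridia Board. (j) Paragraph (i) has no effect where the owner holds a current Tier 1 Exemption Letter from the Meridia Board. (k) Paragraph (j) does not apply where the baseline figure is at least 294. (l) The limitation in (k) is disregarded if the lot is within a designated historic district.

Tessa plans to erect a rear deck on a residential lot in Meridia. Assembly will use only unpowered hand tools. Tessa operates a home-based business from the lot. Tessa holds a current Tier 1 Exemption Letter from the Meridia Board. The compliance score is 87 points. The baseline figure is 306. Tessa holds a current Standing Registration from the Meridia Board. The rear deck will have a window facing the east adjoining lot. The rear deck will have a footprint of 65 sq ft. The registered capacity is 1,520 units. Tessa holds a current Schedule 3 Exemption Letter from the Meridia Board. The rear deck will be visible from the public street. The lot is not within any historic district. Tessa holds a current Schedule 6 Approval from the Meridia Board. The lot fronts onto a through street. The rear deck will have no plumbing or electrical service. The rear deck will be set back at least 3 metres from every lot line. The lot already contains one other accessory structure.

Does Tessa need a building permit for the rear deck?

Yes — Tessa must obtain a building permit.

Exception (a) requires that the lot contains no other accessory structure; but the lot already has another accessory structure, so (a) is unavailable.
Exception (b) does not apply: the structure will be visible from the street.
Exception (c): the setback is at least 3 m on every side; the structure's footprint is 65 sq ft, below the 70 sq ft limit — every condition holds. Turning to paragraphs (e)–(f): (e) operates against (c): a home-based business operates on the lot. (f), which would lift (e), is inapplicable — the compliance score is 87 points, not under 87 points. Exception (c) does not apply.
Exception (d): there is no plumbing or electrical service; assembly uses only hand tools — every condition holds. However, paragraphs (g)–(l) must be considered: (g) is triggered — a current Schedule 3 Exemption Letter is held. (h) would limit (g) — a current Standing Registration is held — but (i) sets (h) aside: (i) is triggered — a current Schedule 6 Approval is held. (j) would limit (i) — a current Tier 1 Exemption Letter is held — but (k) sets (j) aside: (k) operates against (j): the baseline figure is 306, meeting the 294 threshold. (l) is inapplicable (the lot is not in a historic district), so (k) stands. Exception (d) does not apply.
Every exception is unavailable, so the rule governs.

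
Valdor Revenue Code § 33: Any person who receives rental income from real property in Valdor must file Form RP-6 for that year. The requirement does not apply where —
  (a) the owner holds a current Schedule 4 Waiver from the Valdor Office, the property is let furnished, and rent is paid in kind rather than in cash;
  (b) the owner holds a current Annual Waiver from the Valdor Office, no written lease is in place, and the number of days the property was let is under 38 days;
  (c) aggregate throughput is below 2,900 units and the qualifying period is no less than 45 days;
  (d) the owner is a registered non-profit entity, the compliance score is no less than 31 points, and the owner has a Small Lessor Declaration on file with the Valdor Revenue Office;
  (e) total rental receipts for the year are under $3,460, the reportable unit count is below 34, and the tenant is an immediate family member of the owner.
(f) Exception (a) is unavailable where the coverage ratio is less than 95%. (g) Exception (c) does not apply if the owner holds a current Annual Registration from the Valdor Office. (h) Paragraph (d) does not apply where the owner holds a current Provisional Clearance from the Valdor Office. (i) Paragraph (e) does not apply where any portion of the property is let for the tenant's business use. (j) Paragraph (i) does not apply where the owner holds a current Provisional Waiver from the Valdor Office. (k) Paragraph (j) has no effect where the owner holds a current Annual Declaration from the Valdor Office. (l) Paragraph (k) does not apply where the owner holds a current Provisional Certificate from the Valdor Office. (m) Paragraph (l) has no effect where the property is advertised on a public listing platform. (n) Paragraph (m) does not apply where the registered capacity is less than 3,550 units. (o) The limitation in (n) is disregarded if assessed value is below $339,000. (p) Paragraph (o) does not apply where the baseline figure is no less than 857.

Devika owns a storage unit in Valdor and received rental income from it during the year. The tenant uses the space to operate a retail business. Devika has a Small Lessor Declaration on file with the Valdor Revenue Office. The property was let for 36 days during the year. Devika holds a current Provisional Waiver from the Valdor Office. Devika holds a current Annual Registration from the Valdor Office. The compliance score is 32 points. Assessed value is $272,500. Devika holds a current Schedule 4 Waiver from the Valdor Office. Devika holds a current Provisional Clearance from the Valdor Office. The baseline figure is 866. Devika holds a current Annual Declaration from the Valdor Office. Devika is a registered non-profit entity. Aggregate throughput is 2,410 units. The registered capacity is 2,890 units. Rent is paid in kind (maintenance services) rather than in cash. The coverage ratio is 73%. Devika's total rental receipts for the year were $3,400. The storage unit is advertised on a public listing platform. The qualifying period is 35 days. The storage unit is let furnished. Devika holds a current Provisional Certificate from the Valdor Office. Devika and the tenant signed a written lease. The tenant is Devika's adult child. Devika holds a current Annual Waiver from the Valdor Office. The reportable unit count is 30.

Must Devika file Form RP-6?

Exception (a) is satisfied on its face — a current Schedule 4 Waiver is held; the property is let furnished; rent is paid in kind. But applying paragraph (f): (f) operates against (a): the coverage ratio is 73%, less than the 95% limit. (a) is therefore removed.
Exception (b) requires that no written lease is in place; but a written lease is in place, so (b) is unavailable.
Exception (c) fails — the qualifying period is 35 days, short of 45 days.
Exception (d) is satisfied on its face — Devika is a registered non-profit; the compliance score is 32 points, meeting the 31 points threshold; a Small Lessor Declaration is on file. But: (h) applies — a current Provisional Clearance is held. So (d) is unavailable.
Exception (e)'s conditions are all satisfied: total rental receipts for the year are $3,400, under the $3,460 limit; the reportable unit count is 30, below the 34 limit; the tenant is an immediate family member. Considering the limiting provisions: (i) is engaged (the space is let for business use), but yields to (j): (j) operates against (i): a current Provisional Waiver is held. (k) would limit (j) — a current Annual Declaration is held — but (l) sets (k) aside: (l) operates against (k): a current Provisional Certificate is held. (m) operates (the property is publicly advertised), but is overridden by (n): (n) applies — the registered capacity is 2,890 units, less than the 3,550 units limit. (o) would limit (n) — assessed value is $272,500, below the $339,000 limit — but (p) sets (o) aside: (p) is triggered — the baseline figure is 866, meeting the 857 threshold. Exception (e) stands.

No — exception (e) applies; Devika is not required to file Form RP-6.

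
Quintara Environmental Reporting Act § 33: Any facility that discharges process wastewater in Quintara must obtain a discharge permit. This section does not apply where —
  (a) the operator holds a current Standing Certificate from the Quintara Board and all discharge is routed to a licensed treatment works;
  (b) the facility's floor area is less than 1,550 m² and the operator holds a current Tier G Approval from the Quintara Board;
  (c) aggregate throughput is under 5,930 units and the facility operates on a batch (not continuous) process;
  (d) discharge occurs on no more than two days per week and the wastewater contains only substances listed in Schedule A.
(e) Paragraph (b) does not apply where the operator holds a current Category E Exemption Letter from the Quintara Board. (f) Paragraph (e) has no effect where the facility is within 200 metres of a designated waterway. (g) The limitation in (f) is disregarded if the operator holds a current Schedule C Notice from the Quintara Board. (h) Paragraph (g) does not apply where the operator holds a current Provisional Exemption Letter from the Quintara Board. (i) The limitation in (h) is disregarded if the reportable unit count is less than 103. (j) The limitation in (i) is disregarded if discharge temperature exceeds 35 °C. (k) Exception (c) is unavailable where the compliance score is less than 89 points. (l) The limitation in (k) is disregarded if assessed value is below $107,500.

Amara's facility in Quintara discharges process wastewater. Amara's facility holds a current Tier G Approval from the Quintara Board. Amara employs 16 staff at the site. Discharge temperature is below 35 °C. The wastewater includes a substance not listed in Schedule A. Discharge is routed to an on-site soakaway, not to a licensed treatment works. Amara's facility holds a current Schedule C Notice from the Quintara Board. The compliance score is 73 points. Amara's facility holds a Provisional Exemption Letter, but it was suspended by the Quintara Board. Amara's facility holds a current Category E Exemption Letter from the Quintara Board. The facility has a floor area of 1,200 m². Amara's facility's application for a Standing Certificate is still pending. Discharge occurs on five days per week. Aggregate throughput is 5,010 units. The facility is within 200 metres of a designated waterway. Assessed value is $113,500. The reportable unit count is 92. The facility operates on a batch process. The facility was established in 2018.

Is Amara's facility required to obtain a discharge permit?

Exception (a) requires that the operator holds a current Standing Certificate from the Quintara Board; but no current Standing Certificate is held, so (a) is unavailable.
Exception (b)'s conditions are all satisfied: the facility's floor area is 1,200 m², less than the 1,550 m² limit; a current Tier G Approval is held. Turning to paragraphs (e)–(j): (e) operates against (b): a current Category E Exemption Letter is held. (f) operates (the facility is within 200 m of a designated waterway), but is itself disapplied by (g): (g) operates against (f): a current Schedule C Notice is held. (h), which would lift (g), is not triggered — there is no Provisional Exemption Letter in force. So (b) is unavailable.
Exception (c) is satisfied on its face — aggregate throughput is 5,010 units, under the 5,930 units limit; the facility operates on a batch process. Turning to paragraphs (k)–(l): (k) operates — the compliance score is 73 points, less than the 89 points limit. (l), which would lift (k), is inapplicable — assessed value is $113,500, not below $107,500. (c) is therefore removed.
Exception (d) does not apply: discharge occurs on five days per week.
Every exception is unavailable, so the rule governs.

Yes — Amara's facility must obtain a discharge permit.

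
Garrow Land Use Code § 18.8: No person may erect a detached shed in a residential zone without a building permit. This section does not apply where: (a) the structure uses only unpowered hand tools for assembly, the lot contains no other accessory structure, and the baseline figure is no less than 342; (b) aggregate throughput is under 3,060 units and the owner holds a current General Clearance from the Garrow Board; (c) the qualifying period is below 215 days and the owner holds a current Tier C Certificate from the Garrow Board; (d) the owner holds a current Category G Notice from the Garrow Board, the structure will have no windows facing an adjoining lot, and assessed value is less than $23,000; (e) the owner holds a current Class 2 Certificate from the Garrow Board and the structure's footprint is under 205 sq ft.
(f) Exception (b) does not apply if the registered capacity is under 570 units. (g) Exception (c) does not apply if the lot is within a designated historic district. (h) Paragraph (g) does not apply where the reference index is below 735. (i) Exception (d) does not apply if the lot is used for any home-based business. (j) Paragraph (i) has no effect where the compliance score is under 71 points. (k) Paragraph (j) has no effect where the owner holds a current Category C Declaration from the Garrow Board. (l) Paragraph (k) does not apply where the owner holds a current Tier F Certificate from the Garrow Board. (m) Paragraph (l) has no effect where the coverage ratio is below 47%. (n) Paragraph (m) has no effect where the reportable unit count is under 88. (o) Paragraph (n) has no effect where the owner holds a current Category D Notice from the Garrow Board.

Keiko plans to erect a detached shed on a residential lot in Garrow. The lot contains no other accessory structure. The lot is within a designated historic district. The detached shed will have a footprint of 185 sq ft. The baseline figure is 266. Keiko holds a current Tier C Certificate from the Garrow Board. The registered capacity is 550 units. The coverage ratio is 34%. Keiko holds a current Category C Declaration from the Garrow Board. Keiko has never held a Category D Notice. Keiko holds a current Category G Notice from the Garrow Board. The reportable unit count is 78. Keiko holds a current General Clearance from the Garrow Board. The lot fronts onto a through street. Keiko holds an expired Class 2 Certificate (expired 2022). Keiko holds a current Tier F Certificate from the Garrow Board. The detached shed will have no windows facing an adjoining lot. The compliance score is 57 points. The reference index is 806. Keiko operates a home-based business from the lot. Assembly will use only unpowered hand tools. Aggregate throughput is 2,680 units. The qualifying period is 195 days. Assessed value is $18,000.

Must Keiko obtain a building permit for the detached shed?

Exception (a) does not apply: the baseline figure is 266, short of 342.
All of (b)'s requirements are met (aggregate throughput is 2,680 units, under the 3,060 units limit; a current General Clearance is held). But: (f) operates against (b): the registered capacity is 550 units, under the 570 units limit. (b) is therefore removed.
Exception (c)'s conditions are all satisfied: the qualifying period is 195 days, below the 215 days limit; a current Tier C Certificate is held. However, paragraphs (g)–(h) must be considered: (g) is triggered — the lot is in a historic district. (h), which would lift (g), is not engaged — the reference index is 806, not below 735. So (c) is unavailable.
Exception (d)'s conditions are all satisfied: a current Category G Notice is held; no windows face an adjoining lot; assessed value is $18,000, less than the $23,000 limit. As to paragraphs (i)–(o): (i) applies (a home-based business operates on the lot), but is displaced by (j): (j) operates — the compliance score is 57 points, under the 71 points limit. (k) would limit (j) — a current Category C Declaration is held — but (l) sets (k) aside: (l) operates against (k): a current Tier F Certificate is held. (m) would limit (l) — the coverage ratio is 34%, below the 47% limit — but (n) sets (m) aside: (n) operates — the reportable unit count is 78, under the 88 limit. (o) is not engaged (there is no Category D Notice in force), so (n) stands. So (d) applies.
Exception (e) requires that the owner holds a current Class 2 Certificate from the Garrow Board; but there is no Class 2 Certificate in force, so (e) is unavailable.

No — exception (d) applies; Keiko does not need a building permit.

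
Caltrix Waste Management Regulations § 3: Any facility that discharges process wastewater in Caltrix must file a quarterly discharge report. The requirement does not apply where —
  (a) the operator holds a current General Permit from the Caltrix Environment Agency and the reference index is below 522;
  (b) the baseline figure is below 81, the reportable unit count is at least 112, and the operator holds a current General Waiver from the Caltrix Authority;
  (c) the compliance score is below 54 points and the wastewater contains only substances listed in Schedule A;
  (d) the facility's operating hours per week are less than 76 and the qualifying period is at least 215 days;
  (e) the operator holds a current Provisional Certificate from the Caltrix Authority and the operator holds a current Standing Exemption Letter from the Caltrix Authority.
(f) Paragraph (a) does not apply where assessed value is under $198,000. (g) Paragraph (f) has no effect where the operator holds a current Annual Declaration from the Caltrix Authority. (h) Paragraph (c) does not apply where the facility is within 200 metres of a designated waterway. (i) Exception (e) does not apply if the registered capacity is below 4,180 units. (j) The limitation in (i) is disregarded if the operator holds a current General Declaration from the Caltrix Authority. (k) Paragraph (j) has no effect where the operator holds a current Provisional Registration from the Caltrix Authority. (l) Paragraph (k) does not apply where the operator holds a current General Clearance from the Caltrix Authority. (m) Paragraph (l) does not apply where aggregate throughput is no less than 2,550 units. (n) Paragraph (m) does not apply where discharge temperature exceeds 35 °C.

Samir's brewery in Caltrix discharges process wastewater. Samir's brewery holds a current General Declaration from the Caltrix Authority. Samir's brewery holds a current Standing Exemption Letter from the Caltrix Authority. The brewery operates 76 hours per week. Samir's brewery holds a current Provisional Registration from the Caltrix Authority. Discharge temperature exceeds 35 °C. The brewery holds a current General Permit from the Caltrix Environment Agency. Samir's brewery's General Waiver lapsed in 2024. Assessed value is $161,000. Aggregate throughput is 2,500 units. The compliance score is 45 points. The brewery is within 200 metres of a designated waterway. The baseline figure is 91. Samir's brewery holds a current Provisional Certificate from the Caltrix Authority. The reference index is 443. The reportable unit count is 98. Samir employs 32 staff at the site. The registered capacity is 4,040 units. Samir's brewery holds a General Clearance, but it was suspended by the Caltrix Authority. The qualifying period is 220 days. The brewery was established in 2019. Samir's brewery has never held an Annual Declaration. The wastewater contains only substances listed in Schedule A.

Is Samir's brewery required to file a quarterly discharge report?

Yes — Samir's brewery must file a quarterly discharge report.

Exception (a)'s conditions are all satisfied: a current General Permit is held; the reference index is 443, below the 522 limit. However, paragraphs (f)–(g) must be considered: (f) is engaged — assessed value is $161,000, under the $198,000 limit. (g), which would lift (f), is not engaged — the Annual Declaration is not current. Exception (a) does not apply.
Exception (b) requires that the baseline figure is below 81; but the baseline figure is 91, not below 81, so (b) is unavailable.
Exception (c) is satisfied on its face — the compliance score is 45 points, below the 54 points limit; the wastewater is Schedule-A-only. But: (h) operates — the brewery is within 200 m of a designated waterway. Exception (c) does not apply.
Exception (d) does not apply: the facility's operating hours per week are 76, not less than 76.
Exception (e) is satisfied on its face — a current Provisional Certificate is held; a current Standing Exemption Letter is held. But applying paragraphs (i)–(n): (i) applies — the registered capacity is 4,040 units, below the 4,180 units limit. (j) would limit (i) — a current General Declaration is held — but (k) sets (j) aside: (k) operates against (j): a current Provisional Registration is held. (l) is not triggered (there is no General Clearance in force), so (k) stands. So (e) is unavailable.
Every exception is unavailable, so the rule governs.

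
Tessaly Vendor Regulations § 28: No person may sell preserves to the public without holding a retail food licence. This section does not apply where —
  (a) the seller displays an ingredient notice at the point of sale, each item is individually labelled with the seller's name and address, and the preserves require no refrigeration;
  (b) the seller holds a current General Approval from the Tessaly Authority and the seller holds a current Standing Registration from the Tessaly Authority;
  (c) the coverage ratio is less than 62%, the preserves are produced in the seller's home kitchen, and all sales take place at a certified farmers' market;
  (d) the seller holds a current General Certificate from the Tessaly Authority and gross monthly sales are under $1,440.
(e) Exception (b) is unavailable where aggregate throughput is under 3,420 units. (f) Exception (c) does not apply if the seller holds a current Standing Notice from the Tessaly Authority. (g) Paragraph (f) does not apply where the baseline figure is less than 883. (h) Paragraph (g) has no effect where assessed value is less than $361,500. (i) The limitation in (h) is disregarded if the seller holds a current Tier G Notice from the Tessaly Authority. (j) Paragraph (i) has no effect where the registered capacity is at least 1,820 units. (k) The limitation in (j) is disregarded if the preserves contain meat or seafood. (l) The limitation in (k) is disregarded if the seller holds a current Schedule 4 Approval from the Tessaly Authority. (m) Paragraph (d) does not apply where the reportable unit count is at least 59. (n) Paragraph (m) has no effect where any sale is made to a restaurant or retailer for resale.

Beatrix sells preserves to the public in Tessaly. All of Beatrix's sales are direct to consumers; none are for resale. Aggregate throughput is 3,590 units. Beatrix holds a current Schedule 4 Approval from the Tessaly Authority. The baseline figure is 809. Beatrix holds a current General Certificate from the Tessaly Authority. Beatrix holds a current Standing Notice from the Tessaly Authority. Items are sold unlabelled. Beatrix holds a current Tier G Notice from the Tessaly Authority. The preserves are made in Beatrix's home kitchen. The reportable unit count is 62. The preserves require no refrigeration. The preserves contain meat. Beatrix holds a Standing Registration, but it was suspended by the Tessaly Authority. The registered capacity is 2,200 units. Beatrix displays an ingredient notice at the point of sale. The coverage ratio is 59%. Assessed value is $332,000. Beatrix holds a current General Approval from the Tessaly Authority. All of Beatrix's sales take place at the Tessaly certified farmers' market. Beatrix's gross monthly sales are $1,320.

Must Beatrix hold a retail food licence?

Exception (a) requires that each item is individually labelled with the seller's name and address; but items are sold unlabelled, so (a) is unavailable.
Exception (b) does not apply: the Standing Registration is not current.
Exception (c) is satisfied on its face — the coverage ratio is 59%, less than the 62% limit; the preserves are home-kitchen produced; all sales are at a certified farmers' market. But applying paragraphs (f)–(l): (f) applies — a current Standing Notice is held. (g) would limit (f) — the baseline figure is 809, less than the 883 limit — but (h) sets (g) aside: (h) is engaged — assessed value is $332,000, less than the $361,500 limit. (i) would limit (h) — a current Tier G Notice is held — but (j) sets (i) aside: (j) operates against (i): the registered capacity is 2,200 units, meeting the 1,820 units threshold. (k) operates (the preserves contain meat), but is displaced by (l): (l) is triggered — a current Schedule 4 Approval is held. So (c) is unavailable.
Exception (d)'s conditions are all satisfied: a current General Certificate is held; gross monthly sales are $1,320, under the $1,440 limit. Turning to paragraphs (m)–(n): (m) is triggered — the reportable unit count is 62, meeting the 59 threshold. (n) is inapplicable (no sales are for resale), so (m) stands. (d) is therefore removed.
No exception applies. The general rule governs.

Yes — Beatrix must hold a retail food licence.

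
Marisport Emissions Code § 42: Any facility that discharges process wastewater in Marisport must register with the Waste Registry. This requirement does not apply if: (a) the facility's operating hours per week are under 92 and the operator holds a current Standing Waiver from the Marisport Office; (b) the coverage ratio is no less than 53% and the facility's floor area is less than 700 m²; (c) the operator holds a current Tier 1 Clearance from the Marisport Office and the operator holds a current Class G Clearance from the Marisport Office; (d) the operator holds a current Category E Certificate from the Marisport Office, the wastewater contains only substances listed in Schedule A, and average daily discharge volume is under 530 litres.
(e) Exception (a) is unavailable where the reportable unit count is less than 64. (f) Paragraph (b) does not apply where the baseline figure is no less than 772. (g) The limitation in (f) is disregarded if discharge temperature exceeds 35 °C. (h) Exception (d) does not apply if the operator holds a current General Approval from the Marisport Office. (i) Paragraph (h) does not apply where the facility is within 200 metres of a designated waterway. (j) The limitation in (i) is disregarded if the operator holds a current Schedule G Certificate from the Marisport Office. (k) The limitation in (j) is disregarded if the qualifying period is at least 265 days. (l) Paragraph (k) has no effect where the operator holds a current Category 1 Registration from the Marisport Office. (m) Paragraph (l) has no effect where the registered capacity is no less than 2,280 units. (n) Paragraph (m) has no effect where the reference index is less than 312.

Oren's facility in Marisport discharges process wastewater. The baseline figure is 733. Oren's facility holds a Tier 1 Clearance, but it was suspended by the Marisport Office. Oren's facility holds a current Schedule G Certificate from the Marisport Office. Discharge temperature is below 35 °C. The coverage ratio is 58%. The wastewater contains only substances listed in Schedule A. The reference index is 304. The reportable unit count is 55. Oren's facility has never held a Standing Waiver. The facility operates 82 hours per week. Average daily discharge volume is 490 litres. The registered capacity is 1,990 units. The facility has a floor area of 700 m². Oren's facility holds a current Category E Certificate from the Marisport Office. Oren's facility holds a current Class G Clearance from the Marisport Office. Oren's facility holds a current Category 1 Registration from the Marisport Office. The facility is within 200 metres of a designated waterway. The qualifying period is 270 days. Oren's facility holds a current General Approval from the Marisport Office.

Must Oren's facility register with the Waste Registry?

Exception (a) fails — no current Standing Waiver is held.
Exception (b) fails — the facility's floor area is 700 m², not less than 700 m².
Exception (c) does not apply: there is no Tier 1 Clearance in force.
Exception (d): a current Category E Certificate is held; the wastewater is Schedule-A-only; average daily discharge volume is 490 litres, under the 530 litres limit — every condition holds. Turning to paragraphs (h)–(n): (h) is engaged — a current General Approval is held. (i) is triggered (the facility is within 200 m of a designated waterway), but yields to (j): (j) applies — a current Schedule G Certificate is held. (k) would limit (j) — the qualifying period is 270 days, meeting the 265 days threshold — but (l) sets (k) aside: (l) is engaged — a current Category 1 Registration is held. (m), which would lift (l), is not engaged — the registered capacity is 1,990 units, short of 2,280 units. So (d) is unavailable.
None of the exceptions is available; § 42 applies in full.

Yes — Oren's facility must register with the Waste Registry.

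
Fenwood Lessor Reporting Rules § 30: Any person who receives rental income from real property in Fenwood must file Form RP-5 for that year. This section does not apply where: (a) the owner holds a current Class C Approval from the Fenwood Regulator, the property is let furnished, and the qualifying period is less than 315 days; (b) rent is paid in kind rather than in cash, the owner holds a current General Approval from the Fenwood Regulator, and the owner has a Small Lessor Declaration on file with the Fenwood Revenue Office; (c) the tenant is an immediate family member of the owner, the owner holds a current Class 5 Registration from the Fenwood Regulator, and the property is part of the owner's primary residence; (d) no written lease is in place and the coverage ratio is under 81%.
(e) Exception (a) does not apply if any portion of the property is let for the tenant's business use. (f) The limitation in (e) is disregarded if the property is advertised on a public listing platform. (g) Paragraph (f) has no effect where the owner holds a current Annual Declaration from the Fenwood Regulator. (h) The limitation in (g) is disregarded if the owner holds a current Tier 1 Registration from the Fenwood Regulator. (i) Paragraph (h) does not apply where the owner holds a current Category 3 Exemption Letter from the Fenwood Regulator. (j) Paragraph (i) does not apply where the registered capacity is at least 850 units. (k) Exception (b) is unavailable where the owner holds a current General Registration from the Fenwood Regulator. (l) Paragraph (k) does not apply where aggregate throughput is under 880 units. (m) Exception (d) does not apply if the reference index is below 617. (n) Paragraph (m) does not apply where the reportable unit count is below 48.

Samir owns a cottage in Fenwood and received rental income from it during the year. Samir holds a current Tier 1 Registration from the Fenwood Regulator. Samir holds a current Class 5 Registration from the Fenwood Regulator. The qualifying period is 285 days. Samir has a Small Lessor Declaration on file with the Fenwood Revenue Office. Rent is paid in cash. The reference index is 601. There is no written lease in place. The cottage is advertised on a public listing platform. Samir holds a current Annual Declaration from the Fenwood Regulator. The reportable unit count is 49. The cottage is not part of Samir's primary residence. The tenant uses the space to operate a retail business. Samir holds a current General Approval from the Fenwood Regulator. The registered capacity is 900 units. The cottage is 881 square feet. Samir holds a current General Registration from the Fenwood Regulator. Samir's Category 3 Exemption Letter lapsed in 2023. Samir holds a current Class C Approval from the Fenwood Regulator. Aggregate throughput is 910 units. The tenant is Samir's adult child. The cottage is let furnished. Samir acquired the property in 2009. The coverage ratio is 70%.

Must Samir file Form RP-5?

All of (a)'s requirements are met (a current Class C Approval is held; the property is let furnished; the qualifying period is 285 days, less than the 315 days limit). As to paragraphs (e)–(j): (e) is engaged (the space is let for business use), but yields to (f): (f) operates against (e): the property is publicly advertised. (g) operates (a current Annual Declaration is held), but yields to (h): (h) operates against (g): a current Tier 1 Registration is held. (i), which would lift (h), is not engaged — the Category 3 Exemption Letter is not current. So (a) applies.
Exception (b) requires that rent is paid in kind rather than in cash; but rent is paid in cash, so (b) is unavailable.
Exception (c) does not apply: the cottage is not part of the primary residence.
Exception (d)'s conditions are all satisfied: there is no written lease; the coverage ratio is 70%, under the 81% limit. However, paragraphs (m)–(n) must be considered: (m) operates — the reference index is 601, below the 617 limit. (n), which would lift (m), is inapplicable — the reportable unit count is 49, not below 48. Exception (d) does not apply.

No — exception (a) applies; Samir is not required to file Form RP-5.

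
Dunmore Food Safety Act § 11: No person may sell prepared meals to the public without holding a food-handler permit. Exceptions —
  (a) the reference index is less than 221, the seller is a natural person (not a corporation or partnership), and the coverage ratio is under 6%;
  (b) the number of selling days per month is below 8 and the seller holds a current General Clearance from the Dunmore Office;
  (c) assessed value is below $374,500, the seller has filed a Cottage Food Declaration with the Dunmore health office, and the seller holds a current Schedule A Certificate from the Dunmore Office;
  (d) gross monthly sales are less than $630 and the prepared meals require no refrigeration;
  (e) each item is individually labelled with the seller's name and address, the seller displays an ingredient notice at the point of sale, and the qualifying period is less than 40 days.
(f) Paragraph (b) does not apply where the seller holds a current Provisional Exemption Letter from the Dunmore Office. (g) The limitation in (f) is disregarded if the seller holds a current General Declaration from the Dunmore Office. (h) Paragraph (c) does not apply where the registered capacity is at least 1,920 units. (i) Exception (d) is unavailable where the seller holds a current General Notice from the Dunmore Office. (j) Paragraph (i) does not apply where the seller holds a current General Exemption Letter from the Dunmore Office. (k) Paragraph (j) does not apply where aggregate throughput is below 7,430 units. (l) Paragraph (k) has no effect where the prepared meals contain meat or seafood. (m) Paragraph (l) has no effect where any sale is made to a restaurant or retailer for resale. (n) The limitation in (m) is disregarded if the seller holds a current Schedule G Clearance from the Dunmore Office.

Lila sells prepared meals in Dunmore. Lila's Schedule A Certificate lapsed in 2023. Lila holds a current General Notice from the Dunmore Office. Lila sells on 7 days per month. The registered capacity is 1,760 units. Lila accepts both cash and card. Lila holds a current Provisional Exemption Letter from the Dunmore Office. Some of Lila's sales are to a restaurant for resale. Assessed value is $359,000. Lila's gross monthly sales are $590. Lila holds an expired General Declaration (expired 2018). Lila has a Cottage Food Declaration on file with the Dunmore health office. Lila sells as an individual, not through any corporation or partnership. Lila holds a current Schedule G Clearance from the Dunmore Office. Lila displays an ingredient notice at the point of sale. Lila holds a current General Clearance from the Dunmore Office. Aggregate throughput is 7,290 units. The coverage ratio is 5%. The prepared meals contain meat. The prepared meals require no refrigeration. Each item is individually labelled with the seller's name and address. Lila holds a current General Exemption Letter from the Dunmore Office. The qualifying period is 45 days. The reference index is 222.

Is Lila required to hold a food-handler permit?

Exception (a) requires that the reference index is less than 221; but the reference index is 222, not less than 221, so (a) is unavailable.
Exception (b): the number of selling days per month is 7, below the 8 limit; a current General Clearance is held — every condition holds. Turning to paragraphs (f)–(g): (f) applies — a current Provisional Exemption Letter is held. (g), which would lift (f), is inapplicable — there is no General Declaration in force. Exception (b) does not apply.
Exception (c) fails — the Schedule A Certificate is not current.
Exception (d): gross monthly sales are $590, less than the $630 limit; the prepared meals are shelf-stable — every condition holds. Under paragraphs (i)–(n): (i) would limit (d) — a current General Notice is held — but (j) sets (i) aside: (j) operates — a current General Exemption Letter is held. (k) would limit (j) — aggregate throughput is 7,290 units, below the 7,430 units limit — but (l) sets (k) aside: (l) is triggered — the prepared meals contain meat. (m) would limit (l) — some sales are to a restaurant for resale — but (n) sets (m) aside: (n) operates against (m): a current Schedule G Clearance is held. So (d) applies.
Exception (e) requires that the qualifying period is less than 40 days; but the qualifying period is 45 days, not less than 40 days, so (e) is unavailable.

No — exception (d) applies; Lila is not required to hold a food-handler permit.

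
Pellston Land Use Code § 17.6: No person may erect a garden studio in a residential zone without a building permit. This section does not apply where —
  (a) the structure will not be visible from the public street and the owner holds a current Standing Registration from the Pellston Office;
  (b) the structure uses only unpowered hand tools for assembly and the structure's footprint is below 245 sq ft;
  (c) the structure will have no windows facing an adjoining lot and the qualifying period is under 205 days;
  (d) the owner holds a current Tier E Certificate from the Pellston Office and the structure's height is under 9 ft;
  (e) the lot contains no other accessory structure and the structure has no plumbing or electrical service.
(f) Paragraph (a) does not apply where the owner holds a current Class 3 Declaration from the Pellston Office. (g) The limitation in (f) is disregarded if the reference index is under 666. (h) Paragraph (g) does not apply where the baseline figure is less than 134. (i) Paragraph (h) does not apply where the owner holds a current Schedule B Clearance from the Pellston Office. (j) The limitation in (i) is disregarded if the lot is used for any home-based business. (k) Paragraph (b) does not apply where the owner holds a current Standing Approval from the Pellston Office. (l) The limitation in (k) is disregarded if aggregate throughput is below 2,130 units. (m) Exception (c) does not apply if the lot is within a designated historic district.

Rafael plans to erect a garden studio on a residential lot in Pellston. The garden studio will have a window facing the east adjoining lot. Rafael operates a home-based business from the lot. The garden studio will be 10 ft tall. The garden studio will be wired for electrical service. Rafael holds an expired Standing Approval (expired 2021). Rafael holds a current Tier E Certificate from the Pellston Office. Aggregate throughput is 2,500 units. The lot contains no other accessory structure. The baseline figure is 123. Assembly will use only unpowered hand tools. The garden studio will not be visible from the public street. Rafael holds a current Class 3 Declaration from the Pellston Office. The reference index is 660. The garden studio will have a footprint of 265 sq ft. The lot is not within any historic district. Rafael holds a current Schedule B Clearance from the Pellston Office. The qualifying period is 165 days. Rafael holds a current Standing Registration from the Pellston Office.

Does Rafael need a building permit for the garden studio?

Yes — Rafael must obtain a building permit.

Exception (a) is satisfied on its face — the structure will not be visible from the street; a current Standing Registration is held. However, paragraphs (f)–(j) must be considered: (f) is engaged — a current Class 3 Declaration is held. (g) applies (the reference index is 660, under the 666 limit), but is displaced by (h): (h) operates against (g): the baseline figure is 123, less than the 134 limit. (i) would limit (h) — a current Schedule B Clearance is held — but (j) sets (i) aside: (j) operates against (i): a home-based business operates on the lot. So (a) is unavailable.
Exception (b) does not apply: the structure's footprint is 265 sq ft, not below 245 sq ft.
Exception (c) requires that the structure will have no windows facing an adjoining lot; but a window faces an adjoining lot, so (c) is unavailable.
Exception (d) fails — the structure's height is 10 ft, not under 9 ft.
Exception (e) requires that the structure has no plumbing or electrical service; but electrical service is planned, so (e) is unavailable.
No exception displaces § 17.6.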